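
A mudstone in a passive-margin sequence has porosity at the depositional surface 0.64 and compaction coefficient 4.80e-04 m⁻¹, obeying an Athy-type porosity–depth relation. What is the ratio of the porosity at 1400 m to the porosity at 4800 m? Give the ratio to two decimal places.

5.11

Working in km (1 km = 1000 m; c in km⁻¹ = c in m⁻¹ × 1000):
n(z₁)/n(z₂) = e^(−c·z₁)/e^(−c·z₂) = e^{c(z₂−z₁)}
= exp(0.48 × 3.4) = exp(1.632) = 5.1141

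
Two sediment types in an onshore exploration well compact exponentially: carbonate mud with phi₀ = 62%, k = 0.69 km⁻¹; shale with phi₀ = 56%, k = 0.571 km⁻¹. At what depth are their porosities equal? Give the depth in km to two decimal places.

Set phi₀ₐ e^(−kₐz) = phi₀ᵦ e^(−kᵦz) ⇒ ln(phi₀ₐ/phi₀ᵦ) = (kₐ − kᵦ)·z
z = ln(0.62/0.56) / (0.69 − 0.571) = 0.1018 / 0.119 = 0.855 km

0.86 km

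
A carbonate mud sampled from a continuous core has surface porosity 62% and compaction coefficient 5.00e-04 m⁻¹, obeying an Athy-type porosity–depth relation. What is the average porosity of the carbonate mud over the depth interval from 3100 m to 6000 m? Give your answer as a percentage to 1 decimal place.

6.9%

Working in km (1 km = 1000 m; k in km⁻¹ = k in m⁻¹ × 1000):
⟨n⟩ = (1/(d₂−d₁)) ∫ n₀ e^(−kd) dd = n₀·(e^(−k·d₁) − e^(−k·d₂)) / (k·(d₂−d₁))
e^(−0.5×3.1) = 0.2122; e^(−0.5×6) = 0.0498
⟨n⟩ = 0.62 × (0.2122 − 0.0498) / (0.5 × 2.9) = 0.62 × 0.1120 = 0.0695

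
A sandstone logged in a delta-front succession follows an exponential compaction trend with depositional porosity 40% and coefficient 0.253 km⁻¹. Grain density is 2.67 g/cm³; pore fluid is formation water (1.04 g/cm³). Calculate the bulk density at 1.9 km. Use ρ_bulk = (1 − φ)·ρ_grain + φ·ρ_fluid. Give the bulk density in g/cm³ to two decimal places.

Porosity at depth: n = 0.4·exp(−0.253×1.9) = 0.4×0.6184 = 0.2473
Bulk density: ρ_b = (1−n)ρ_g + n·ρ_f = 0.7527×2.67 + 0.2473×1.04
       = 2.010 + 0.257 = 2.267 g/cm³

2.27 g/cm³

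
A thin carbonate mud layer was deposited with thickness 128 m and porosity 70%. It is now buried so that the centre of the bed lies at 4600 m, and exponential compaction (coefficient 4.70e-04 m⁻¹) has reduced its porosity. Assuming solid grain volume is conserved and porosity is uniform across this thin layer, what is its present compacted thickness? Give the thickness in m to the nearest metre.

Working in km (1 km = 1000 m; β in km⁻¹ = β in m⁻¹ × 1000):
Porosity at 4.6 km: phi = 0.7·exp(−0.47×4.6) = 0.0806
Solid-volume conservation: h(1−phi) = h₀(1−phi₀) ⇒ h = h₀·(1−phi₀)/(1−phi)
h = 0.128 × (1 − 0.7)/(1 − 0.0806) = 0.128 × 0.3263 = 0.0418 km

42 m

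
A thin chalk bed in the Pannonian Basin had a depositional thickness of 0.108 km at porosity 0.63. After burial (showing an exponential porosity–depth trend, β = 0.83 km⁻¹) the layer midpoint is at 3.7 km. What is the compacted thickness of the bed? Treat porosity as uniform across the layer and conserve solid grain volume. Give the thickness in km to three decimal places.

Porosity at 3.7 km: φ = 0.63·exp(−0.83×3.7) = 0.0292
Solid-volume conservation: h(1−φ) = h₀(1−φ₀) ⇒ h = h₀·(1−φ₀)/(1−φ)
h = 0.108 × (1 − 0.63)/(1 − 0.0292) = 0.108 × 0.3811 = 0.0412 km

0.041 km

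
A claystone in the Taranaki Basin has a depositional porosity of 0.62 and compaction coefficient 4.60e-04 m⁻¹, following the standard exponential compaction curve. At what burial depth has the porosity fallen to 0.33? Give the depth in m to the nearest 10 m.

1370 m

Working in km (1 km = 1000 m; c in km⁻¹ = c in m⁻¹ × 1000):
Invert Athy's law: z = ln(φ₀/φ) / c
z = ln(0.62/0.33) / 0.46 = ln(1.879) / 0.46 = 0.6306 / 0.46 = 1.371 km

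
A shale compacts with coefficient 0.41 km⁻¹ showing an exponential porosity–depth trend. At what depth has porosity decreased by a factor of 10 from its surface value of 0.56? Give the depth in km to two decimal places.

5.62 km

phi/phi₀ = 1/10 ⇒ exp(−k·d) = 1/10 ⇒ d = ln(10) / k
d = 2.3026 / 0.41 = 5.616 km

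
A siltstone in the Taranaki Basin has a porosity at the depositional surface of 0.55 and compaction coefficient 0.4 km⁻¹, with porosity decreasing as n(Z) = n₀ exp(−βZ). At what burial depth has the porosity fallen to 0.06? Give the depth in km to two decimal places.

5.54 km

Invert Athy's law: Z = ln(n₀/n) / β
Z = ln(0.55/0.06) / 0.4 = ln(9.167) / 0.4 = 2.2156 / 0.4 = 5.539 km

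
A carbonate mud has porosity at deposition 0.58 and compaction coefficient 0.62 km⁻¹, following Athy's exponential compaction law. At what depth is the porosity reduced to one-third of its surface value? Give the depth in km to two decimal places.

1.77 km

n/n₀ = 1/3 ⇒ exp(−c·z) = 1/3 ⇒ z = ln(3) / c
z = 1.0986 / 0.62 = 1.772 km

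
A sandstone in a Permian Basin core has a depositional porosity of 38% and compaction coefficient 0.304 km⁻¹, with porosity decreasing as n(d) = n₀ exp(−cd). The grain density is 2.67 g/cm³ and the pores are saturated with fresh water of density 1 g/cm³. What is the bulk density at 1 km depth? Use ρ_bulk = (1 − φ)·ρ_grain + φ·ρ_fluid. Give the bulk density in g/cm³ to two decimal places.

2.20 g/cm³

Porosity at depth: n = 0.38·exp(−0.304×1) = 0.38×0.7379 = 0.2804
Bulk density: ρ_b = (1−n)ρ_g + n·ρ_f = 0.7196×2.67 + 0.2804×1
       = 1.921 + 0.280 = 2.202 g/cm³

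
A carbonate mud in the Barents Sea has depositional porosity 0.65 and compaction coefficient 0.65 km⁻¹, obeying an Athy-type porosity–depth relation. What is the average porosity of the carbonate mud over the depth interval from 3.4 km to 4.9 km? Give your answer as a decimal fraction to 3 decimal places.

0.046

⟨φ⟩ = (1/(z₂−z₁)) ∫ φ₀ e^(−cz) dz = φ₀·(e^(−c·z₁) − e^(−c·z₂)) / (c·(z₂−z₁))
e^(−0.65×3.4) = 0.1097; e^(−0.65×4.9) = 0.0414
⟨φ⟩ = 0.65 × (0.1097 − 0.0414) / (0.65 × 1.5) = 0.65 × 0.0701 = 0.0455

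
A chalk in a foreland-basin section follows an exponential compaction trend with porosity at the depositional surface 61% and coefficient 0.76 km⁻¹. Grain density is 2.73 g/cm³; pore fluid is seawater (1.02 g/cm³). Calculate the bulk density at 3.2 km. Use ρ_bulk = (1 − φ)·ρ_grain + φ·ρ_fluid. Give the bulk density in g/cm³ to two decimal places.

Porosity at depth: φ = 0.61·exp(−0.76×3.2) = 0.61×0.0879 = 0.0536
Bulk density: ρ_b = (1−φ)ρ_g + φ·ρ_f = 0.9464×2.73 + 0.0536×1.02
       = 2.584 + 0.055 = 2.638 g/cm³

2.64 g/cm³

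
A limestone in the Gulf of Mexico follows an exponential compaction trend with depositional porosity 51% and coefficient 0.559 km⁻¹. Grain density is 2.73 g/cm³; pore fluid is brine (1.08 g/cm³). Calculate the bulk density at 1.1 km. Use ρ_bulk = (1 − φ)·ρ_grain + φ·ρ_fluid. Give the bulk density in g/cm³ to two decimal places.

2.28 g/cm³

Porosity at depth: n = 0.51·exp(−0.559×1.1) = 0.51×0.5407 = 0.2758
Bulk density: ρ_b = (1−n)ρ_g + n·ρ_f = 0.7242×2.73 + 0.2758×1.08
       = 1.977 + 0.298 = 2.275 g/cm³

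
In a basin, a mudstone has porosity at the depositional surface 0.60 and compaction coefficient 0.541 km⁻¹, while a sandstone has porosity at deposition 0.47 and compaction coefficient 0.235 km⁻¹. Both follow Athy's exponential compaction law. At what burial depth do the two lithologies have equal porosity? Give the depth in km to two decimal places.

0.80 km

Set n₀ₐ e^(−βₐz) = n₀ᵦ e^(−βᵦz) ⇒ ln(n₀ₐ/n₀ᵦ) = (βₐ − βᵦ)·z
z = ln(0.6/0.47) / (0.541 − 0.235) = 0.2442 / 0.306 = 0.798 km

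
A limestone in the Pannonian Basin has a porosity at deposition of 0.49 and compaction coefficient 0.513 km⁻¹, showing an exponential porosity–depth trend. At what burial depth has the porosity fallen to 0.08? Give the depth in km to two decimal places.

Invert Athy's law: d = ln(φ₀/φ) / k
d = ln(0.49/0.08) / 0.513 = ln(6.125) / 0.513 = 1.8124 / 0.513 = 3.533 km

3.53 km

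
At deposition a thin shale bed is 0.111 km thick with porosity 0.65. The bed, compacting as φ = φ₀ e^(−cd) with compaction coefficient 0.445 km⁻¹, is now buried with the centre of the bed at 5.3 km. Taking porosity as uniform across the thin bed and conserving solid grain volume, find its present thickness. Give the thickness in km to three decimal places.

0.041 km

Porosity at 5.3 km: φ = 0.65·exp(−0.445×5.3) = 0.0615
Solid-volume conservation: h(1−φ) = h₀(1−φ₀) ⇒ h = h₀·(1−φ₀)/(1−φ)
h = 0.111 × (1 − 0.65)/(1 − 0.0615) = 0.111 × 0.3729 = 0.0414 km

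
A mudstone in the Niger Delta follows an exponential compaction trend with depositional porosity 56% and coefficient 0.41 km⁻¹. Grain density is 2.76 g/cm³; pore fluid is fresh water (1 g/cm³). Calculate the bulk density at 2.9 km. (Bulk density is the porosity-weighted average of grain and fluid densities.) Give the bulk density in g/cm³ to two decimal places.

2.46 g/cm³

Porosity at depth: φ = 0.56·exp(−0.41×2.9) = 0.56×0.3045 = 0.1705
Bulk density: ρ_b = (1−φ)ρ_g + φ·ρ_f = 0.8295×2.76 + 0.1705×1
       = 2.289 + 0.171 = 2.460 g/cm³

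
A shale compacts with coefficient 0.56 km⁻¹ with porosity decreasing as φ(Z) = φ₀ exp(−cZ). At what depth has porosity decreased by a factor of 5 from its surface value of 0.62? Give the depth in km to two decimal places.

2.87 km

φ/φ₀ = 1/5 ⇒ exp(−c·Z) = 1/5 ⇒ Z = ln(5) / c
Z = 1.6094 / 0.56 = 2.874 km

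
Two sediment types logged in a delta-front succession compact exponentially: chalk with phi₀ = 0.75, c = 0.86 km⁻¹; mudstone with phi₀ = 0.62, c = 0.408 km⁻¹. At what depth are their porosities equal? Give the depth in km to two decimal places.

0.42 km

Set phi₀ₐ e^(−cₐz) = phi₀ᵦ e^(−cᵦz) ⇒ ln(phi₀ₐ/phi₀ᵦ) = (cₐ − cᵦ)·z
z = ln(0.75/0.62) / (0.86 − 0.408) = 0.1904 / 0.452 = 0.421 km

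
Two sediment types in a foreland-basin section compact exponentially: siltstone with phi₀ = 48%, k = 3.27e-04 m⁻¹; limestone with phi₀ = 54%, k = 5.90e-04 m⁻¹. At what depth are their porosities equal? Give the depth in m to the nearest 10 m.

Working in km (1 km = 1000 m; k in km⁻¹ = k in m⁻¹ × 1000):
Set phi₀ₐ e^(−kₐZ) = phi₀ᵦ e^(−kᵦZ) ⇒ ln(phi₀ₐ/phi₀ᵦ) = (kₐ − kᵦ)·Z
Z = ln(0.48/0.54) / (0.327 − 0.59) = -0.1178 / -0.263 = 0.448 km

450 m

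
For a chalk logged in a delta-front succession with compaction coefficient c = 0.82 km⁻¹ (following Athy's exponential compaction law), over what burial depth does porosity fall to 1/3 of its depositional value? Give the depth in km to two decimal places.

1.34 km

n/n₀ = 1/3 ⇒ exp(−c·d) = 1/3 ⇒ d = ln(3) / c
d = 1.0986 / 0.82 = 1.340 km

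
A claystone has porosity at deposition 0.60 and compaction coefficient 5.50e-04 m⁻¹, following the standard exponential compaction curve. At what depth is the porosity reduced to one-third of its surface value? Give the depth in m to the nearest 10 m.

2000 m

Working in km (1 km = 1000 m; β in km⁻¹ = β in m⁻¹ × 1000):
n/n₀ = 1/3 ⇒ exp(−β·d) = 1/3 ⇒ d = ln(3) / β
d = 1.0986 / 0.55 = 1.997 km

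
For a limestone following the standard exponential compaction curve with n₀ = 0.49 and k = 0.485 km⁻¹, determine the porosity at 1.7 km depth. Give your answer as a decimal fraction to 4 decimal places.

n = n₀·exp(−k·d) = 0.49 × exp(−0.485 × 1.7) = 0.49 × exp(−0.8245)
  = 0.49 × 0.4385 = 0.2148

0.2148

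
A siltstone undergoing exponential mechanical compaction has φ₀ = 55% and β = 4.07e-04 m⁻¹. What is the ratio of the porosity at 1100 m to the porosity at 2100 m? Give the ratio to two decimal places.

1.50

Working in km (1 km = 1000 m; β in km⁻¹ = β in m⁻¹ × 1000):
φ(Z₁)/φ(Z₂) = e^(−β·Z₁)/e^(−β·Z₂) = e^{β(Z₂−Z₁)}
= exp(0.407 × 1) = exp(0.407) = 1.5023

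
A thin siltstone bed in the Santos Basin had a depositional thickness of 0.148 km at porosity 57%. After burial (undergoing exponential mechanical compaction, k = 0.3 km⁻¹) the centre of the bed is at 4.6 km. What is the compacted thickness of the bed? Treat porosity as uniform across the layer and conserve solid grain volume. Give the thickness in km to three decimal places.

0.074 km

Porosity at 4.6 km: phi = 0.57·exp(−0.3×4.6) = 0.1434
Solid-volume conservation: h(1−phi) = h₀(1−phi₀) ⇒ h = h₀·(1−phi₀)/(1−phi)
h = 0.148 × (1 − 0.57)/(1 − 0.1434) = 0.148 × 0.5020 = 0.0743 km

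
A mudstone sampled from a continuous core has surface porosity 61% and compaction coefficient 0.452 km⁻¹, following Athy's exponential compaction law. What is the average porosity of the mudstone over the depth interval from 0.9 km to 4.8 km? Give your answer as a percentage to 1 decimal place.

⟨n⟩ = (1/(z₂−z₁)) ∫ n₀ e^(−cz) dz = n₀·(e^(−c·z₁) − e^(−c·z₂)) / (c·(z₂−z₁))
e^(−0.452×0.9) = 0.6658; e^(−0.452×4.8) = 0.1142
⟨n⟩ = 0.61 × (0.6658 − 0.1142) / (0.452 × 3.9) = 0.61 × 0.3129 = 0.1909

19.1%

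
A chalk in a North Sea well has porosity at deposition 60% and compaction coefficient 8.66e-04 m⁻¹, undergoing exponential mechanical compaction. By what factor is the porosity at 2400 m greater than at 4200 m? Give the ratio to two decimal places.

Working in km (1 km = 1000 m; β in km⁻¹ = β in m⁻¹ × 1000):
n(z₁)/n(z₂) = e^(−β·z₁)/e^(−β·z₂) = e^{β(z₂−z₁)}
= exp(0.866 × 1.8) = exp(1.559) = 4.7531

4.75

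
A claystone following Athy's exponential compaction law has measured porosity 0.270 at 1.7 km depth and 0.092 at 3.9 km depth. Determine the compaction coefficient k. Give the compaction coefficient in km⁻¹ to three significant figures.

0.489 km⁻¹

Athy: φ(Z) = φ₀ e^(−kZ) ⇒ φ₁/φ₂ = e^{k(Z₂−Z₁)} ⇒ k = ln(φ₁/φ₂)/(Z₂−Z₁)
k = ln(0.27/0.092) / (3.9 − 1.7) = ln(2.935) / 2.2 = 1.0766 / 2.2 = 0.4894 km⁻¹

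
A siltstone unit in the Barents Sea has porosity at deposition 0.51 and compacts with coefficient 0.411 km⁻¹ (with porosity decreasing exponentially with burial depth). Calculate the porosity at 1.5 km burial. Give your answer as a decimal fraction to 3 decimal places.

phi = phi₀·exp(−c·z) = 0.51 × exp(−0.411 × 1.5) = 0.51 × exp(−0.6165)
  = 0.51 × 0.5398 = 0.2753

0.275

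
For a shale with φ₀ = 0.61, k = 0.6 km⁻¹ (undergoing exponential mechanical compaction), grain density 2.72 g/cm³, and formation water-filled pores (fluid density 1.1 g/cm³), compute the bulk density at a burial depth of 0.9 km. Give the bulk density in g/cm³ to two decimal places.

Porosity at depth: φ = 0.61·exp(−0.6×0.9) = 0.61×0.5827 = 0.3555
Bulk density: ρ_b = (1−φ)ρ_g + φ·ρ_f = 0.6445×2.72 + 0.3555×1.1
       = 1.753 + 0.391 = 2.144 g/cm³

2.14 g/cm³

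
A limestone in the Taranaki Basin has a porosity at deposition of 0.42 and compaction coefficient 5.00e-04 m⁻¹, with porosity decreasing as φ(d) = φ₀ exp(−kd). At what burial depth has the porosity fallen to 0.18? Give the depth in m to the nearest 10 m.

1690 m

Working in km (1 km = 1000 m; k in km⁻¹ = k in m⁻¹ × 1000):
Invert Athy's law: d = ln(φ₀/φ) / k
d = ln(0.42/0.18) / 0.5 = ln(2.333) / 0.5 = 0.8473 / 0.5 = 1.695 km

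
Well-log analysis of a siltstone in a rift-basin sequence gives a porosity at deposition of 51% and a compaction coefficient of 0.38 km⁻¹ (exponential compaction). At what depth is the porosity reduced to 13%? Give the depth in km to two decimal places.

Invert Athy's law: d = ln(n₀/n) / c
d = ln(0.51/0.13) / 0.38 = ln(3.923) / 0.38 = 1.3669 / 0.38 = 3.597 km

3.60 km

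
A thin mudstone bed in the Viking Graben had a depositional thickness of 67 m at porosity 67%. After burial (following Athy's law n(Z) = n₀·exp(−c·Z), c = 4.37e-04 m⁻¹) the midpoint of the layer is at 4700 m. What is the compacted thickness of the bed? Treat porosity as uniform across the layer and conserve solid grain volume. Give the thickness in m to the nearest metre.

24 m

Working in km (1 km = 1000 m; c in km⁻¹ = c in m⁻¹ × 1000):
Porosity at 4.7 km: n = 0.67·exp(−0.437×4.7) = 0.0859
Solid-volume conservation: h(1−n) = h₀(1−n₀) ⇒ h = h₀·(1−n₀)/(1−n)
h = 0.067 × (1 − 0.67)/(1 − 0.0859) = 0.067 × 0.3610 = 0.0242 km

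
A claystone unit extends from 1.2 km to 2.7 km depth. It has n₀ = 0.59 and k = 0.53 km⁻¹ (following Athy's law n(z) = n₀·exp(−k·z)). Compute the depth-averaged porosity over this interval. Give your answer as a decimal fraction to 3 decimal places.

0.215

⟨n⟩ = (1/(z₂−z₁)) ∫ n₀ e^(−kz) dz = n₀·(e^(−k·z₁) − e^(−k·z₂)) / (k·(z₂−z₁))
e^(−0.53×1.2) = 0.5294; e^(−0.53×2.7) = 0.2391
⟨n⟩ = 0.59 × (0.5294 − 0.2391) / (0.53 × 1.5) = 0.59 × 0.3652 = 0.2155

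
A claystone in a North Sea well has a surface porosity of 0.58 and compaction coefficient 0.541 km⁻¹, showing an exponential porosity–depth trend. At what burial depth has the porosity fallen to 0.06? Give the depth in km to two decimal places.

4.19 km

Invert Athy's law: d = ln(φ₀/φ) / c
d = ln(0.58/0.06) / 0.541 = ln(9.667) / 0.541 = 2.2687 / 0.541 = 4.194 km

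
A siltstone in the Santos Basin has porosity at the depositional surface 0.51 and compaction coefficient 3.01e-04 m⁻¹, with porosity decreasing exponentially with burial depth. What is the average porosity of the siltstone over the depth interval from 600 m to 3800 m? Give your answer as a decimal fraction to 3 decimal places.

Working in km (1 km = 1000 m; β in km⁻¹ = β in m⁻¹ × 1000):
⟨φ⟩ = (1/(d₂−d₁)) ∫ φ₀ e^(−βd) dd = φ₀·(e^(−β·d₁) − e^(−β·d₂)) / (β·(d₂−d₁))
e^(−0.301×0.6) = 0.8348; e^(−0.301×3.8) = 0.3186
⟨φ⟩ = 0.51 × (0.8348 − 0.3186) / (0.301 × 3.2) = 0.51 × 0.5359 = 0.2733

0.273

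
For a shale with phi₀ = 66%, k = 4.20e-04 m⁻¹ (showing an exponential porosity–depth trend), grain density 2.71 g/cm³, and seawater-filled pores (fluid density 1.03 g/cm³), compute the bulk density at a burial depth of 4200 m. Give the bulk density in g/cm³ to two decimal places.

Working in km (1 km = 1000 m; k in km⁻¹ = k in m⁻¹ × 1000):
Porosity at depth: phi = 0.66·exp(−0.42×4.2) = 0.66×0.1714 = 0.1131
Bulk density: ρ_b = (1−phi)ρ_g + phi·ρ_f = 0.8869×2.71 + 0.1131×1.03
       = 2.404 + 0.116 = 2.520 g/cm³

2.52 g/cm³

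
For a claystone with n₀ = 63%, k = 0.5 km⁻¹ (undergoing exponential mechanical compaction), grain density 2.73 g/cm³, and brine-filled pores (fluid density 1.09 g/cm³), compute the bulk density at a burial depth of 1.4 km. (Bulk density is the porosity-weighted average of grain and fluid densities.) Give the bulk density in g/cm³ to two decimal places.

Porosity at depth: n = 0.63·exp(−0.5×1.4) = 0.63×0.4966 = 0.3128
Bulk density: ρ_b = (1−n)ρ_g + n·ρ_f = 0.6872×2.73 + 0.3128×1.09
       = 1.876 + 0.341 = 2.217 g/cm³

2.22 g/cm³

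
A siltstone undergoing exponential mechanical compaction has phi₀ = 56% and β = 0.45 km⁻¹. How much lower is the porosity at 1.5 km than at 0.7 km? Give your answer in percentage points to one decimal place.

phi(0.7) = 0.56·e^(−0.45×0.7) = 0.4087
phi(1.5) = 0.56·e^(−0.45×1.5) = 0.2851
Δphi = 0.4087 − 0.2851 = 0.1236

12.4 percentage points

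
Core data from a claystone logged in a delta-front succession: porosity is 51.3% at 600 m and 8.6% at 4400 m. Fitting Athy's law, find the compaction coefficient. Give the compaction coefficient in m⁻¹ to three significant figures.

0.000470 m⁻¹

Working in km (1 km = 1000 m; c in km⁻¹ = c in m⁻¹ × 1000):
Athy: n(Z) = n₀ e^(−cZ) ⇒ n₁/n₂ = e^{c(Z₂−Z₁)} ⇒ c = ln(n₁/n₂)/(Z₂−Z₁)
c = ln(0.513/0.086) / (4.4 − 0.6) = ln(5.965) / 3.8 = 1.7859 / 3.8 = 0.47 km⁻¹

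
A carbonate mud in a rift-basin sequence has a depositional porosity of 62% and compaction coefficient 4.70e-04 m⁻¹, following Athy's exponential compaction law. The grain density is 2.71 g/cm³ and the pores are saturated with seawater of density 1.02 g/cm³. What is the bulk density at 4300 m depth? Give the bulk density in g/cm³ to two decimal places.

Working in km (1 km = 1000 m; β in km⁻¹ = β in m⁻¹ × 1000):
Porosity at depth: phi = 0.62·exp(−0.47×4.3) = 0.62×0.1325 = 0.0822
Bulk density: ρ_b = (1−phi)ρ_g + phi·ρ_f = 0.9178×2.71 + 0.0822×1.02
       = 2.487 + 0.084 = 2.571 g/cm³

2.57 g/cm³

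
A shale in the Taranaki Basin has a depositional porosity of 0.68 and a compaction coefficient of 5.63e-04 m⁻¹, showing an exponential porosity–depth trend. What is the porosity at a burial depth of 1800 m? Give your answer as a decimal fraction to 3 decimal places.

Working in km (1 km = 1000 m; c in km⁻¹ = c in m⁻¹ × 1000):
phi = phi₀·exp(−c·d) = 0.68 × exp(−0.563 × 1.8) = 0.68 × exp(−1.013)
  = 0.68 × 0.3630 = 0.2468

0.247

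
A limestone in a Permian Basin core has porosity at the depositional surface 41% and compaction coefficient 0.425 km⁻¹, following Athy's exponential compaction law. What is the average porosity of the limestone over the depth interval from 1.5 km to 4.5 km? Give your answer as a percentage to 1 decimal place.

12.2%

⟨φ⟩ = (1/(z₂−z₁)) ∫ φ₀ e^(−βz) dz = φ₀·(e^(−β·z₁) − e^(−β·z₂)) / (β·(z₂−z₁))
e^(−0.425×1.5) = 0.5286; e^(−0.425×4.5) = 0.1477
⟨φ⟩ = 0.41 × (0.5286 − 0.1477) / (0.425 × 3) = 0.41 × 0.2987 = 0.1225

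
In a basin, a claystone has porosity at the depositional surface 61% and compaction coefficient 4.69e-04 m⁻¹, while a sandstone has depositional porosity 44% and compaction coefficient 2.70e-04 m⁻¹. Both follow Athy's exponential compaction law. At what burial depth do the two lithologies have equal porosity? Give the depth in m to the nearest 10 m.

Working in km (1 km = 1000 m; k in km⁻¹ = k in m⁻¹ × 1000):
Set n₀ₐ e^(−kₐd) = n₀ᵦ e^(−kᵦd) ⇒ ln(n₀ₐ/n₀ᵦ) = (kₐ − kᵦ)·d
d = ln(0.61/0.44) / (0.469 − 0.27) = 0.3267 / 0.199 = 1.642 km

1640 m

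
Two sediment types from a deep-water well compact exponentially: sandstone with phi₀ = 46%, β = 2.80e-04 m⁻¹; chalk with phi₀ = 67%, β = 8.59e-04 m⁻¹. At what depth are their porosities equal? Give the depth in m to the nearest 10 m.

650 m

Working in km (1 km = 1000 m; β in km⁻¹ = β in m⁻¹ × 1000):
Set phi₀ₐ e^(−βₐz) = phi₀ᵦ e^(−βᵦz) ⇒ ln(phi₀ₐ/phi₀ᵦ) = (βₐ − βᵦ)·z
z = ln(0.46/0.67) / (0.28 − 0.859) = -0.3761 / -0.579 = 0.649 km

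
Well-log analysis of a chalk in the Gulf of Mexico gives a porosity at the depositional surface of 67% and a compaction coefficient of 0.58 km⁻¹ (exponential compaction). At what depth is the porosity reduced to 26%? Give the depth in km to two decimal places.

1.63 km

Invert Athy's law: z = ln(φ₀/φ) / β
z = ln(0.67/0.26) / 0.58 = ln(2.577) / 0.58 = 0.9466 / 0.58 = 1.632 km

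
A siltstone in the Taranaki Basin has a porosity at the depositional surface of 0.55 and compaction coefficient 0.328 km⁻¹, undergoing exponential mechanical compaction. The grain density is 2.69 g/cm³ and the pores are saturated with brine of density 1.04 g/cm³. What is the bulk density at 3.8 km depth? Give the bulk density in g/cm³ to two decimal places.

Porosity at depth: φ = 0.55·exp(−0.328×3.8) = 0.55×0.2875 = 0.1581
Bulk density: ρ_b = (1−φ)ρ_g + φ·ρ_f = 0.8419×2.69 + 0.1581×1.04
       = 2.265 + 0.164 = 2.429 g/cm³

2.43 g/cm³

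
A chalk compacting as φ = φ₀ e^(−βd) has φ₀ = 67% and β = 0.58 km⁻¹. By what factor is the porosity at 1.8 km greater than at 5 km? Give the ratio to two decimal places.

φ(d₁)/φ(d₂) = e^(−β·d₁)/e^(−β·d₂) = e^{β(d₂−d₁)}
= exp(0.58 × 3.2) = exp(1.856) = 6.3981

6.40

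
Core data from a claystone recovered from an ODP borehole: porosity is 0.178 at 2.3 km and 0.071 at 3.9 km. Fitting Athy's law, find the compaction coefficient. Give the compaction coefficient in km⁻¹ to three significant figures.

0.574 km⁻¹

Athy: n(z) = n₀ e^(−kz) ⇒ n₁/n₂ = e^{k(z₂−z₁)} ⇒ k = ln(n₁/n₂)/(z₂−z₁)
k = ln(0.178/0.071) / (3.9 − 2.3) = ln(2.507) / 1.6 = 0.9191 / 1.6 = 0.5744 km⁻¹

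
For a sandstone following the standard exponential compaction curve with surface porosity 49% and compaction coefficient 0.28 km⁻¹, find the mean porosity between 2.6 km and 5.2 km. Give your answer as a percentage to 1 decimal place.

16.8%

⟨n⟩ = (1/(z₂−z₁)) ∫ n₀ e^(−βz) dz = n₀·(e^(−β·z₁) − e^(−β·z₂)) / (β·(z₂−z₁))
e^(−0.28×2.6) = 0.4829; e^(−0.28×5.2) = 0.2332
⟨n⟩ = 0.49 × (0.4829 − 0.2332) / (0.28 × 2.6) = 0.49 × 0.3430 = 0.1681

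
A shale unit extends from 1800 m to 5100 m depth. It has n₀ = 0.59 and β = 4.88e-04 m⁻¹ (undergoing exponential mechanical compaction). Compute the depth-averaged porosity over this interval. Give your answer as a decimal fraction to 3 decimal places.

0.122

Working in km (1 km = 1000 m; β in km⁻¹ = β in m⁻¹ × 1000):
⟨n⟩ = (1/(z₂−z₁)) ∫ n₀ e^(−βz) dz = n₀·(e^(−β·z₁) − e^(−β·z₂)) / (β·(z₂−z₁))
e^(−0.488×1.8) = 0.4154; e^(−0.488×5.1) = 0.0830
⟨n⟩ = 0.59 × (0.4154 − 0.0830) / (0.488 × 3.3) = 0.59 × 0.2064 = 0.1218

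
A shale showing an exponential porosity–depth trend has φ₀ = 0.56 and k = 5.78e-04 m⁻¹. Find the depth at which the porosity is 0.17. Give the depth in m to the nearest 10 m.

2060 m

Working in km (1 km = 1000 m; k in km⁻¹ = k in m⁻¹ × 1000):
Invert Athy's law: Z = ln(φ₀/φ) / k
Z = ln(0.56/0.17) / 0.578 = ln(3.294) / 0.578 = 1.1921 / 0.578 = 2.063 km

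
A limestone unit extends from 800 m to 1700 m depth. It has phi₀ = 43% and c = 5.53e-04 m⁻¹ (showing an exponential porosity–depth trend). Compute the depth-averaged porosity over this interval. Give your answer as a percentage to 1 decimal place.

21.8%

Working in km (1 km = 1000 m; c in km⁻¹ = c in m⁻¹ × 1000):
⟨phi⟩ = (1/(z₂−z₁)) ∫ phi₀ e^(−cz) dz = phi₀·(e^(−c·z₁) − e^(−c·z₂)) / (c·(z₂−z₁))
e^(−0.553×0.8) = 0.6425; e^(−0.553×1.7) = 0.3906
⟨phi⟩ = 0.43 × (0.6425 − 0.3906) / (0.553 × 0.9) = 0.43 × 0.5061 = 0.2176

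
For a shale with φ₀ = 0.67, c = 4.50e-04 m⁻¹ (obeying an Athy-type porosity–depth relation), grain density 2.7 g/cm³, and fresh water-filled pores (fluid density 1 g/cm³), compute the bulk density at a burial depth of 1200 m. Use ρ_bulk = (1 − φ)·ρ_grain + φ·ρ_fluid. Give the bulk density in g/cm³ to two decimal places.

Working in km (1 km = 1000 m; c in km⁻¹ = c in m⁻¹ × 1000):
Porosity at depth: φ = 0.67·exp(−0.45×1.2) = 0.67×0.5827 = 0.3904
Bulk density: ρ_b = (1−φ)ρ_g + φ·ρ_f = 0.6096×2.7 + 0.3904×1
       = 1.646 + 0.390 = 2.036 g/cm³

2.04 g/cm³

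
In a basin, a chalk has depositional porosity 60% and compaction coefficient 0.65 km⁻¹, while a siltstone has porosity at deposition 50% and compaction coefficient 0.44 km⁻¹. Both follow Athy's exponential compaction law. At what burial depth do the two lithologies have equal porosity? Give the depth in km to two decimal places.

Set phi₀ₐ e^(−kₐd) = phi₀ᵦ e^(−kᵦd) ⇒ ln(phi₀ₐ/phi₀ᵦ) = (kₐ − kᵦ)·d
d = ln(0.6/0.5) / (0.65 − 0.44) = 0.1823 / 0.21 = 0.868 km

0.87 km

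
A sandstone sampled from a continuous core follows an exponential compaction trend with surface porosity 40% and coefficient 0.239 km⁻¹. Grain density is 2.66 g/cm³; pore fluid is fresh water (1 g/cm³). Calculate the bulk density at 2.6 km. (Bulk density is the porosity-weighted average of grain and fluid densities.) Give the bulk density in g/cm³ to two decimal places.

Porosity at depth: phi = 0.4·exp(−0.239×2.6) = 0.4×0.5372 = 0.2149
Bulk density: ρ_b = (1−phi)ρ_g + phi·ρ_f = 0.7851×2.66 + 0.2149×1
       = 2.088 + 0.215 = 2.303 g/cm³

2.30 g/cm³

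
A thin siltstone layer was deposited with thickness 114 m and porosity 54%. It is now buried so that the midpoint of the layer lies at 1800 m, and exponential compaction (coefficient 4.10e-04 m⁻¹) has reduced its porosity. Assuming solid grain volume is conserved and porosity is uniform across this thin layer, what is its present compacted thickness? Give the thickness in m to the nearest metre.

Working in km (1 km = 1000 m; c in km⁻¹ = c in m⁻¹ × 1000):
Porosity at 1.8 km: n = 0.54·exp(−0.41×1.8) = 0.2582
Solid-volume conservation: h(1−n) = h₀(1−n₀) ⇒ h = h₀·(1−n₀)/(1−n)
h = 0.114 × (1 − 0.54)/(1 − 0.2582) = 0.114 × 0.6201 = 0.0707 km

71 m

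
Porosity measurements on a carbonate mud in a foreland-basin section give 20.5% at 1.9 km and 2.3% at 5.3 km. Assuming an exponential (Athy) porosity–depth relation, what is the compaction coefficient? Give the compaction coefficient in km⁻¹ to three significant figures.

0.643 km⁻¹

Athy: n(Z) = n₀ e^(−kZ) ⇒ n₁/n₂ = e^{k(Z₂−Z₁)} ⇒ k = ln(n₁/n₂)/(Z₂−Z₁)
k = ln(0.205/0.023) / (5.3 − 1.9) = ln(8.913) / 3.4 = 2.1875 / 3.4 = 0.6434 km⁻¹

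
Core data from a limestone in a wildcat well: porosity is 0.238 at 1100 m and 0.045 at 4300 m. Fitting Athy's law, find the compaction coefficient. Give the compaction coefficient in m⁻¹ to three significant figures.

0.000521 m⁻¹

Working in km (1 km = 1000 m; c in km⁻¹ = c in m⁻¹ × 1000):
Athy: phi(d) = phi₀ e^(−cd) ⇒ phi₁/phi₂ = e^{c(d₂−d₁)} ⇒ c = ln(phi₁/phi₂)/(d₂−d₁)
c = ln(0.238/0.045) / (4.3 − 1.1) = ln(5.289) / 3.2 = 1.6656 / 3.2 = 0.5205 km⁻¹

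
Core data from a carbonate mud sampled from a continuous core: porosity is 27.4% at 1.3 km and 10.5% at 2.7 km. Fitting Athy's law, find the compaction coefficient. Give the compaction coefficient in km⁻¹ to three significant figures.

0.685 km⁻¹

Athy: φ(z) = φ₀ e^(−βz) ⇒ φ₁/φ₂ = e^{β(z₂−z₁)} ⇒ β = ln(φ₁/φ₂)/(z₂−z₁)
β = ln(0.274/0.105) / (2.7 − 1.3) = ln(2.61) / 1.4 = 0.9592 / 1.4 = 0.6851 km⁻¹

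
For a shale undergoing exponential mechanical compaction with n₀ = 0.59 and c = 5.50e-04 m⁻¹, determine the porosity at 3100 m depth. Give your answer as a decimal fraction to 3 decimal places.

0.107

Working in km (1 km = 1000 m; c in km⁻¹ = c in m⁻¹ × 1000):
n = n₀·exp(−c·Z) = 0.59 × exp(−0.55 × 3.1) = 0.59 × exp(−1.705)
  = 0.59 × 0.1818 = 0.1072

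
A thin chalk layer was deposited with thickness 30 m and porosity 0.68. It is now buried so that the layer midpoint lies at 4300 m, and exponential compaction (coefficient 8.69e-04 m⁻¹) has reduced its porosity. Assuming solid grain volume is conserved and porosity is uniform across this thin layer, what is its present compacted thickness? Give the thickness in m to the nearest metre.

Working in km (1 km = 1000 m; k in km⁻¹ = k in m⁻¹ × 1000):
Porosity at 4.3 km: n = 0.68·exp(−0.869×4.3) = 0.0162
Solid-volume conservation: h(1−n) = h₀(1−n₀) ⇒ h = h₀·(1−n₀)/(1−n)
h = 0.03 × (1 − 0.68)/(1 − 0.0162) = 0.03 × 0.3253 = 0.0098 km

10 m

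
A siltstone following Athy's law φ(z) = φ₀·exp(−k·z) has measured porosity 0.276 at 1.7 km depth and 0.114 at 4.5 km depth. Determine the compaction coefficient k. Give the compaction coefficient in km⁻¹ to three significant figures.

Athy: φ(z) = φ₀ e^(−kz) ⇒ φ₁/φ₂ = e^{k(z₂−z₁)} ⇒ k = ln(φ₁/φ₂)/(z₂−z₁)
k = ln(0.276/0.114) / (4.5 − 1.7) = ln(2.421) / 2.8 = 0.8842 / 2.8 = 0.3158 km⁻¹

0.316 km⁻¹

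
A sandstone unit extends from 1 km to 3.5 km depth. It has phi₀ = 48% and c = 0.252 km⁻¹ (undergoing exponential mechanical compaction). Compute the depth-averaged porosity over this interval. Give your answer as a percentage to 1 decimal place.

27.7%

⟨phi⟩ = (1/(z₂−z₁)) ∫ phi₀ e^(−cz) dz = phi₀·(e^(−c·z₁) − e^(−c·z₂)) / (c·(z₂−z₁))
e^(−0.252×1) = 0.7772; e^(−0.252×3.5) = 0.4140
⟨phi⟩ = 0.48 × (0.7772 − 0.4140) / (0.252 × 2.5) = 0.48 × 0.5767 = 0.2768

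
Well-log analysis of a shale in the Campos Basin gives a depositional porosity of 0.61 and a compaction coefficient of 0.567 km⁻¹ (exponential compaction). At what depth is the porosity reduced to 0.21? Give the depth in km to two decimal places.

1.88 km

Invert Athy's law: z = ln(phi₀/phi) / k
z = ln(0.61/0.21) / 0.567 = ln(2.905) / 0.567 = 1.0664 / 0.567 = 1.881 km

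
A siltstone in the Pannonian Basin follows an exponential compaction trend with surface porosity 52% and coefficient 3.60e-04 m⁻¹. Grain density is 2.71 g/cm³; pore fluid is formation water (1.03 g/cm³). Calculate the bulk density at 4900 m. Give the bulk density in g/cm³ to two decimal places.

Working in km (1 km = 1000 m; c in km⁻¹ = c in m⁻¹ × 1000):
Porosity at depth: φ = 0.52·exp(−0.36×4.9) = 0.52×0.1714 = 0.0891
Bulk density: ρ_b = (1−φ)ρ_g + φ·ρ_f = 0.9109×2.71 + 0.0891×1.03
       = 2.469 + 0.092 = 2.560 g/cm³

2.56 g/cm³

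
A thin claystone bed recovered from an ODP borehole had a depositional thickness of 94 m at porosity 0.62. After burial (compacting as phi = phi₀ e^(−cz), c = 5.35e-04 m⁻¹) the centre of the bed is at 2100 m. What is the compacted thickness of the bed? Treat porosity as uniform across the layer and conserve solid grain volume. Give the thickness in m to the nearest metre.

Working in km (1 km = 1000 m; c in km⁻¹ = c in m⁻¹ × 1000):
Porosity at 2.1 km: phi = 0.62·exp(−0.535×2.1) = 0.2016
Solid-volume conservation: h(1−phi) = h₀(1−phi₀) ⇒ h = h₀·(1−phi₀)/(1−phi)
h = 0.094 × (1 − 0.62)/(1 − 0.2016) = 0.094 × 0.4759 = 0.0447 km

45 m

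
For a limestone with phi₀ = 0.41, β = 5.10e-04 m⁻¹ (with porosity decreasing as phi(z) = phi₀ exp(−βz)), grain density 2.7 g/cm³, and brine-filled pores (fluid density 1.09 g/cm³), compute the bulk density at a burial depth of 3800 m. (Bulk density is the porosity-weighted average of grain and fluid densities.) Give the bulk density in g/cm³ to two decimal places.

Working in km (1 km = 1000 m; β in km⁻¹ = β in m⁻¹ × 1000):
Porosity at depth: phi = 0.41·exp(−0.51×3.8) = 0.41×0.1440 = 0.0590
Bulk density: ρ_b = (1−phi)ρ_g + phi·ρ_f = 0.9410×2.7 + 0.0590×1.09
       = 2.541 + 0.064 = 2.605 g/cm³

2.60 g/cm³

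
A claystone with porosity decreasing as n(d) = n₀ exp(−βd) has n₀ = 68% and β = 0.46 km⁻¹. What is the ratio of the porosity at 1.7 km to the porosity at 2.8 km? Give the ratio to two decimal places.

n(d₁)/n(d₂) = e^(−β·d₁)/e^(−β·d₂) = e^{β(d₂−d₁)}
= exp(0.46 × 1.1) = exp(0.506) = 1.6586

1.66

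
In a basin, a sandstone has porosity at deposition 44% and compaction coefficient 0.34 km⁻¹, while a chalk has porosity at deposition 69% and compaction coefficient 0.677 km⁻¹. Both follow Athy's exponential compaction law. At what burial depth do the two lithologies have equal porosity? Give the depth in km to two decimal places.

Set φ₀ₐ e^(−cₐZ) = φ₀ᵦ e^(−cᵦZ) ⇒ ln(φ₀ₐ/φ₀ᵦ) = (cₐ − cᵦ)·Z
Z = ln(0.44/0.69) / (0.34 − 0.677) = -0.4499 / -0.337 = 1.335 km

1.34 km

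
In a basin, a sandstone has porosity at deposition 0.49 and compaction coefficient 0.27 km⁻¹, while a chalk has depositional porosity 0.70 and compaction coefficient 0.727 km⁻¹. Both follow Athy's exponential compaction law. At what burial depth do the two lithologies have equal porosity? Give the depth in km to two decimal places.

Set n₀ₐ e^(−kₐz) = n₀ᵦ e^(−kᵦz) ⇒ ln(n₀ₐ/n₀ᵦ) = (kₐ − kᵦ)·z
z = ln(0.49/0.7) / (0.27 − 0.727) = -0.3567 / -0.457 = 0.780 km

0.78 km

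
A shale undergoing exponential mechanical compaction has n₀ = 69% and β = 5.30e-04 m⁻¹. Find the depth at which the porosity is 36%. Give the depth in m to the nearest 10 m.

Working in km (1 km = 1000 m; β in km⁻¹ = β in m⁻¹ × 1000):
Invert Athy's law: z = ln(n₀/n) / β
z = ln(0.69/0.36) / 0.53 = ln(1.917) / 0.53 = 0.6506 / 0.53 = 1.228 km

1230 m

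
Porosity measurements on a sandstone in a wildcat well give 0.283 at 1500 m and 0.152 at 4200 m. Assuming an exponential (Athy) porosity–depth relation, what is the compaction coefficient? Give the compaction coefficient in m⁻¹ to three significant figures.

Working in km (1 km = 1000 m; β in km⁻¹ = β in m⁻¹ × 1000):
Athy: n(z) = n₀ e^(−βz) ⇒ n₁/n₂ = e^{β(z₂−z₁)} ⇒ β = ln(n₁/n₂)/(z₂−z₁)
β = ln(0.283/0.152) / (4.2 − 1.5) = ln(1.862) / 2.7 = 0.6216 / 2.7 = 0.2302 km⁻¹

0.000230 m⁻¹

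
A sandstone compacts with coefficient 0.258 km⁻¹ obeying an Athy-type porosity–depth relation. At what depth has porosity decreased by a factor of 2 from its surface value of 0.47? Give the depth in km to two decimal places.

phi/phi₀ = 1/2 ⇒ exp(−k·z) = 1/2 ⇒ z = ln(2) / k
z = 0.6931 / 0.258 = 2.687 km

2.69 km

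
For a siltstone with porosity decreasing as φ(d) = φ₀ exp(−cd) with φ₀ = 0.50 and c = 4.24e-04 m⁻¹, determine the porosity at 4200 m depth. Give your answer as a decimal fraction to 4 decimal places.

Working in km (1 km = 1000 m; c in km⁻¹ = c in m⁻¹ × 1000):
φ = φ₀·exp(−c·d) = 0.5 × exp(−0.424 × 4.2) = 0.5 × exp(−1.781)
  = 0.5 × 0.1685 = 0.0843

0.0843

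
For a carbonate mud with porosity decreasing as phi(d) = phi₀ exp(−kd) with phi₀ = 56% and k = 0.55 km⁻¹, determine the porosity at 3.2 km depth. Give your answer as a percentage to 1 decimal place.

9.6%

phi = phi₀·exp(−k·d) = 0.56 × exp(−0.55 × 3.2) = 0.56 × exp(−1.76)
  = 0.56 × 0.1720 = 0.0963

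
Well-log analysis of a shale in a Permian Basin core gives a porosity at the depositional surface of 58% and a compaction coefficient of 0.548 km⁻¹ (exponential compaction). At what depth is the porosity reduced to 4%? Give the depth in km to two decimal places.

4.88 km

Invert Athy's law: z = ln(φ₀/φ) / c
z = ln(0.58/0.04) / 0.548 = ln(14.5) / 0.548 = 2.6741 / 0.548 = 4.880 km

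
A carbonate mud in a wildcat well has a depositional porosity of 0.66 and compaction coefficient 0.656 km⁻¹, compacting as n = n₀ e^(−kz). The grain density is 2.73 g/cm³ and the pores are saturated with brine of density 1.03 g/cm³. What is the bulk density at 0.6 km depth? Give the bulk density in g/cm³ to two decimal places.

1.97 g/cm³

Porosity at depth: n = 0.66·exp(−0.656×0.6) = 0.66×0.6746 = 0.4453
Bulk density: ρ_b = (1−n)ρ_g + n·ρ_f = 0.5547×2.73 + 0.4453×1.03
       = 1.514 + 0.459 = 1.973 g/cm³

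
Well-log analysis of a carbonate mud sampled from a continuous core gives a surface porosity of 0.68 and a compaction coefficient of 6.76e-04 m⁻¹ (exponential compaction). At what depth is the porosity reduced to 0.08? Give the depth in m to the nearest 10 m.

Working in km (1 km = 1000 m; c in km⁻¹ = c in m⁻¹ × 1000):
Invert Athy's law: z = ln(φ₀/φ) / c
z = ln(0.68/0.08) / 0.676 = ln(8.5) / 0.676 = 2.1401 / 0.676 = 3.166 km

3170 m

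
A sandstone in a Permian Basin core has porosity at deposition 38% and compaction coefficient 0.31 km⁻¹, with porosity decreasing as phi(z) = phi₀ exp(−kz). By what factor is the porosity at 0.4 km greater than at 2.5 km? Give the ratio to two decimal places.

1.92

phi(z₁)/phi(z₂) = e^(−k·z₁)/e^(−k·z₂) = e^{k(z₂−z₁)}
= exp(0.31 × 2.1) = exp(0.651) = 1.9175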